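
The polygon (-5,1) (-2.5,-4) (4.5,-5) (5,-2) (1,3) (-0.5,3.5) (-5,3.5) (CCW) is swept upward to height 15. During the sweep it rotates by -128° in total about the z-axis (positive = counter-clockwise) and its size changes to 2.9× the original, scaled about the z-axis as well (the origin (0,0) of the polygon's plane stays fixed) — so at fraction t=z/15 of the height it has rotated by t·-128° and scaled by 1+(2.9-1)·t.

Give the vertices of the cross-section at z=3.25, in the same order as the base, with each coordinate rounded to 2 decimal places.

Cross-section at z=3.25: (-5.59,4.53) (-5.75,-3.36) (2.34,-9.20) (4.93,-5.78) (3.22,3.09) (1.67,4.70) (-3.95,7.66)

t = z/height = 3.25/15 = 0.216667
s = 1 + (scale-1)·z/height = 1 + (2.9-1)·3.25/15 = 1.411667
θ = twist·z/height = -128°·3.25/15 = -27.7333° = -0.484038 rad
cos θ = 0.885123, sin θ = -0.465357 (intermediates below are computed at full precision and shown rounded to 5 d.p.)
v1: (-5,1) → rotate → (-3.96026,3.21191) → ×s → (-5.59056,4.53414) → (-5.59,4.53)
v2: (-2.5,-4) → rotate → (-4.07424,-2.37710) → ×s → (-5.75146,-3.35567) → (-5.75,-3.36)
v3: (4.5,-5) → rotate → (1.65627,-6.51972) → ×s → (2.33810,-9.20367) → (2.34,-9.20)
v4: (5,-2) → rotate → (3.49490,-4.09703) → ×s → (4.93364,-5.78364) → (4.93,-5.78)
v5: (1,3) → rotate → (2.28119,2.19001) → ×s → (3.22029,3.09157) → (3.22,3.09)
v6: (-0.5,3.5) → rotate → (1.18619,3.33061) → ×s → (1.67450,4.70171) → (1.67,4.70)
v7: (-5,3.5) → rotate → (-2.79687,5.42472) → ×s → (-3.94824,7.65789) → (-3.95,7.66)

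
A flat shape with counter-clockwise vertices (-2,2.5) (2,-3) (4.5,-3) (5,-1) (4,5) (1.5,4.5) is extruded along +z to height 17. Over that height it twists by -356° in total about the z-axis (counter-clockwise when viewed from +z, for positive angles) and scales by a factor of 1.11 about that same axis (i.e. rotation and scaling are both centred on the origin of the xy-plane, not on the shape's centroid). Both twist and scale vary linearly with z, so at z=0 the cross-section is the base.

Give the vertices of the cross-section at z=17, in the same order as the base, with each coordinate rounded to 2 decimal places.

t = z/height = 17/17 = 1
s = 1 + (scale-1)·z/height = 1 + (1.11-1)·17/17 = 1.110000
θ = twist·z/height = -356°·17/17 = -356.0000° = -6.213372 rad
cos θ = 0.997564, sin θ = 0.069756 (intermediates below are computed at full precision and shown rounded to 5 d.p.)
v1: (-2,2.5) → rotate → (-2.16952,2.35440) → ×s → (-2.40817,2.61338) → (-2.41,2.61)
v2: (2,-3) → rotate → (2.20440,-2.85318) → ×s → (2.44688,-3.16703) → (2.45,-3.17)
v3: (4.5,-3) → rotate → (4.69831,-2.67879) → ×s → (5.21512,-2.97345) → (5.22,-2.97)
v4: (5,-1) → rotate → (5.05758,-0.64878) → ×s → (5.61391,-0.72015) → (5.61,-0.72)
v5: (4,5) → rotate → (3.64147,5.26685) → ×s → (4.04204,5.84620) → (4.04,5.85)
v6: (1.5,4.5) → rotate → (1.18244,4.59367) → ×s → (1.31251,5.09898) → (1.31,5.10)

Cross-section at z=17: (-2.41,2.61) (2.45,-3.17) (5.22,-2.97) (5.61,-0.72) (4.04,5.85) (1.31,5.10)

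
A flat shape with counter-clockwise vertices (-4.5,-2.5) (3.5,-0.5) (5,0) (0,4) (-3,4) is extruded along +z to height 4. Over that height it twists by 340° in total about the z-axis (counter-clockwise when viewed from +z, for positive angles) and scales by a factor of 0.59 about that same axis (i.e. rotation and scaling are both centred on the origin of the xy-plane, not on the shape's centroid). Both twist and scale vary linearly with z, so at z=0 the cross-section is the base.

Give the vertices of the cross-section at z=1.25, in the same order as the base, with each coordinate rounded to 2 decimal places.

Cross-section at z=1.25: (3.19,-3.16) (-0.44,3.05) (-1.22,4.19) (-3.35,-0.98) (-2.62,-3.49)

t = z/height = 1.25/4 = 0.3125
s = 1 + (scale-1)·z/height = 1 + (0.59-1)·1.25/4 = 0.871875
θ = twist·z/height = 340°·1.25/4 = 106.2500° = 1.854412 rad
cos θ = -0.279829, sin θ = 0.960050 (intermediates below are computed at full precision and shown rounded to 5 d.p.)
v1: (-4.5,-2.5) → rotate → (3.65936,-3.62065) → ×s → (3.19050,-3.15676) → (3.19,-3.16)
v2: (3.5,-0.5) → rotate → (-0.49938,3.50009) → ×s → (-0.43539,3.05164) → (-0.44,3.05)
v3: (5,0) → rotate → (-1.39915,4.80025) → ×s → (-1.21988,4.18522) → (-1.22,4.19)
v4: (0,4) → rotate → (-3.84020,-1.11932) → ×s → (-3.34817,-0.97590) → (-3.35,-0.98)
v5: (-3,4) → rotate → (-3.00071,-3.99947) → ×s → (-2.61625,-3.48703) → (-2.62,-3.49)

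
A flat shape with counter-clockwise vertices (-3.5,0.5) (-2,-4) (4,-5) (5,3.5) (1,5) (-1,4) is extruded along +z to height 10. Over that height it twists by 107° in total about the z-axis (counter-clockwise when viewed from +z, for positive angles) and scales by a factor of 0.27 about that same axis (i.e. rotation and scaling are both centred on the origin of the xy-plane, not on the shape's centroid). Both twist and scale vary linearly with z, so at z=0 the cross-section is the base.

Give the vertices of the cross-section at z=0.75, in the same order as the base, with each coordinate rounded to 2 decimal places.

Cross-section at z=0.75: (-3.34,0.01) (-1.34,-4.01) (4.40,-4.15) (4.22,3.94) (0.28,4.81) (-1.46,3.61)

t = z/height = 0.75/10 = 0.075
s = 1 + (scale-1)·z/height = 1 + (0.27-1)·0.75/10 = 0.945250
θ = twist·z/height = 107°·0.75/10 = 8.0250° = 0.140063 rad
cos θ = 0.990207, sin θ = 0.139605 (intermediates below are computed at full precision and shown rounded to 5 d.p.)
v1: (-3.5,0.5) → rotate → (-3.53553,0.00649) → ×s → (-3.34196,0.00613) → (-3.34,0.01)
v2: (-2,-4) → rotate → (-1.42199,-4.24004) → ×s → (-1.34414,-4.00790) → (-1.34,-4.01)
v3: (4,-5) → rotate → (4.65885,-4.39262) → ×s → (4.40378,-4.15212) → (4.40,-4.15)
v4: (5,3.5) → rotate → (4.46242,4.16375) → ×s → (4.21810,3.93579) → (4.22,3.94)
v5: (1,5) → rotate → (0.29218,5.09064) → ×s → (0.27618,4.81193) → (0.28,4.81)
v6: (-1,4) → rotate → (-1.54863,3.82122) → ×s → (-1.46384,3.61201) → (-1.46,3.61)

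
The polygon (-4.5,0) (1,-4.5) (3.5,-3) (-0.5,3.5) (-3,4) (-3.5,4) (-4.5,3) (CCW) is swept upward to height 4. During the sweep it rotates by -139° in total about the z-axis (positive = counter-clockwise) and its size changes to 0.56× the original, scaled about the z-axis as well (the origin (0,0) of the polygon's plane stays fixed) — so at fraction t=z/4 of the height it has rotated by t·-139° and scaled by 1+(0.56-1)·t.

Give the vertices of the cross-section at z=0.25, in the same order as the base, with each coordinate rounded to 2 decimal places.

t = z/height = 0.25/4 = 0.0625
s = 1 + (scale-1)·z/height = 1 + (0.56-1)·0.25/4 = 0.972500
θ = twist·z/height = -139°·0.25/4 = -8.6875° = -0.151625 rad
cos θ = 0.988527, sin θ = -0.151045 (intermediates below are computed at full precision and shown rounded to 5 d.p.)
v1: (-4.5,0) → rotate → (-4.44837,0.67970) → ×s → (-4.32604,0.66101) → (-4.33,0.66)
v2: (1,-4.5) → rotate → (0.30882,-4.59942) → ×s → (0.30033,-4.47293) → (0.30,-4.47)
v3: (3.5,-3) → rotate → (3.00671,-3.49424) → ×s → (2.92402,-3.39815) → (2.92,-3.40)
v4: (-0.5,3.5) → rotate → (0.03439,3.53537) → ×s → (0.03345,3.43814) → (0.03,3.44)
v5: (-3,4) → rotate → (-2.36140,4.40724) → ×s → (-2.29646,4.28604) → (-2.30,4.29)
v6: (-3.5,4) → rotate → (-2.85566,4.48277) → ×s → (-2.77713,4.35949) → (-2.78,4.36)
v7: (-4.5,3) → rotate → (-3.99524,3.64528) → ×s → (-3.88537,3.54504) → (-3.89,3.55)

Cross-section at z=0.25: (-4.33,0.66) (0.30,-4.47) (2.92,-3.40) (0.03,3.44) (-2.30,4.29) (-2.78,4.36) (-3.89,3.55)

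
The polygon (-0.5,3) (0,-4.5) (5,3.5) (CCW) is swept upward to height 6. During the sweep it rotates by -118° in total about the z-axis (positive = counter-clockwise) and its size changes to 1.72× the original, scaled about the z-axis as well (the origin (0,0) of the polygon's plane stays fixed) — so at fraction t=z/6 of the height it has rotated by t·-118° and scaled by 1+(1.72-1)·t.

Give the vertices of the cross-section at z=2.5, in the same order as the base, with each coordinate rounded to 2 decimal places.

t = z/height = 2.5/6 = 0.416667
s = 1 + (scale-1)·z/height = 1 + (1.72-1)·2.5/6 = 1.300000
θ = twist·z/height = -118°·2.5/6 = -49.1667° = -0.858120 rad
cos θ = 0.653861, sin θ = -0.756615 (intermediates below are computed at full precision and shown rounded to 5 d.p.)
v1: (-0.5,3) → rotate → (1.94291,2.33989) → ×s → (2.52579,3.04186) → (2.53,3.04)
v2: (0,-4.5) → rotate → (-3.40477,-2.94237) → ×s → (-4.42620,-3.82509) → (-4.43,-3.83)
v3: (5,3.5) → rotate → (5.91746,-1.49456) → ×s → (7.69269,-1.94293) → (7.69,-1.94)

Cross-section at z=2.5: (2.53,3.04) (-4.43,-3.83) (7.69,-1.94)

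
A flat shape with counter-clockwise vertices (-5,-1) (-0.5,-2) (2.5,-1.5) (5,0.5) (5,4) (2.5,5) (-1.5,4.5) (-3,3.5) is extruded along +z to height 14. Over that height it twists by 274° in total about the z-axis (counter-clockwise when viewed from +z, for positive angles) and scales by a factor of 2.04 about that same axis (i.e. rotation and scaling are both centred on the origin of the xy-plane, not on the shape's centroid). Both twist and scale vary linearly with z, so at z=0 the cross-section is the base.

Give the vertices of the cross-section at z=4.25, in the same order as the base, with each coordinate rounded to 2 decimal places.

t = z/height = 4.25/14 = 0.303571
s = 1 + (scale-1)·z/height = 1 + (2.04-1)·4.25/14 = 1.315714
θ = twist·z/height = 274°·4.25/14 = 83.1786° = 1.451740 rad
cos θ = 0.118775, sin θ = 0.992921 (intermediates below are computed at full precision and shown rounded to 5 d.p.)
v1: (-5,-1) → rotate → (0.39904,-5.08338) → ×s → (0.52503,-6.68828) → (0.53,-6.69)
v2: (-0.5,-2) → rotate → (1.92645,-0.73401) → ×s → (2.53466,-0.96575) → (2.53,-0.97)
v3: (2.5,-1.5) → rotate → (1.78632,2.30414) → ×s → (2.35029,3.03159) → (2.35,3.03)
v4: (5,0.5) → rotate → (0.09742,5.02399) → ×s → (0.12817,6.61014) → (0.13,6.61)
v5: (5,4) → rotate → (-3.37781,5.43971) → ×s → (-4.44423,7.15710) → (-4.44,7.16)
v6: (2.5,5) → rotate → (-4.66767,3.07618) → ×s → (-6.14132,4.04737) → (-6.14,4.05)
v7: (-1.5,4.5) → rotate → (-4.64631,-0.95489) → ×s → (-6.11321,-1.25637) → (-6.11,-1.26)
v8: (-3,3.5) → rotate → (-3.83155,-2.56305) → ×s → (-5.04123,-3.37224) → (-5.04,-3.37)

Cross-section at z=4.25: (0.53,-6.69) (2.53,-0.97) (2.35,3.03) (0.13,6.61) (-4.44,7.16) (-6.14,4.05) (-6.11,-1.26) (-5.04,-3.37)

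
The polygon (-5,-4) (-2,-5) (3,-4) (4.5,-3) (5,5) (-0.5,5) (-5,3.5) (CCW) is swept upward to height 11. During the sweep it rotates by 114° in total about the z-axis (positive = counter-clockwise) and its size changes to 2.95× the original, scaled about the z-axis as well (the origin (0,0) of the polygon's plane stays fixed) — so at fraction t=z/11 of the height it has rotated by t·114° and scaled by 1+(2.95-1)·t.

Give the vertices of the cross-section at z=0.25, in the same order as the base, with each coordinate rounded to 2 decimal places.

t = z/height = 0.25/11 = 0.0227273
s = 1 + (scale-1)·z/height = 1 + (2.95-1)·0.25/11 = 1.044318
θ = twist·z/height = 114°·0.25/11 = 2.5909° = 0.045220 rad
cos θ = 0.998978, sin θ = 0.045204 (intermediates below are computed at full precision and shown rounded to 5 d.p.)
v1: (-5,-4) → rotate → (-4.81407,-4.22193) → ×s → (-5.02742,-4.40904) → (-5.03,-4.41)
v2: (-2,-5) → rotate → (-1.77193,-5.08530) → ×s → (-1.85046,-5.31067) → (-1.85,-5.31)
v3: (3,-4) → rotate → (3.17775,-3.86030) → ×s → (3.31858,-4.03138) → (3.32,-4.03)
v4: (4.5,-3) → rotate → (4.63101,-2.79351) → ×s → (4.83625,-2.91732) → (4.84,-2.92)
v5: (5,5) → rotate → (4.76887,5.22091) → ×s → (4.98021,5.45229) → (4.98,5.45)
v6: (-0.5,5) → rotate → (-0.72551,4.97229) → ×s → (-0.75766,5.19265) → (-0.76,5.19)
v7: (-5,3.5) → rotate → (-5.15310,3.27040) → ×s → (-5.38148,3.41534) → (-5.38,3.42)

Cross-section at z=0.25: (-5.03,-4.41) (-1.85,-5.31) (3.32,-4.03) (4.84,-2.92) (4.98,5.45) (-0.76,5.19) (-5.38,3.42)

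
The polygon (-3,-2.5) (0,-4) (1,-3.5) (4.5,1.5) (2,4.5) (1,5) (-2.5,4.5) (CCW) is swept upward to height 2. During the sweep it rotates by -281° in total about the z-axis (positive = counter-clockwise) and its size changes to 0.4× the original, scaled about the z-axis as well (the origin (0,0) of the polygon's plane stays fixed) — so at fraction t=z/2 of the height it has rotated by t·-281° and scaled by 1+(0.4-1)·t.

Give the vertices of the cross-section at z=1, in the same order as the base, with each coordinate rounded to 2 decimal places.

Cross-section at z=1: (0.51,2.69) (-1.78,2.16) (-2.10,1.45) (-1.76,-2.81) (0.92,-3.32) (1.69,-3.15) (3.35,-1.32)

t = z/height = 1/2 = 0.5
s = 1 + (scale-1)·z/height = 1 + (0.4-1)·1/2 = 0.700000
θ = twist·z/height = -281°·1/2 = -140.5000° = -2.452188 rad
cos θ = -0.771625, sin θ = -0.636078 (intermediates below are computed at full precision and shown rounded to 5 d.p.)
v1: (-3,-2.5) → rotate → (0.72468,3.83730) → ×s → (0.50727,2.68611) → (0.51,2.69)
v2: (0,-4) → rotate → (-2.54431,3.08650) → ×s → (-1.78102,2.16055) → (-1.78,2.16)
v3: (1,-3.5) → rotate → (-2.99790,2.06461) → ×s → (-2.09853,1.44523) → (-2.10,1.45)
v4: (4.5,1.5) → rotate → (-2.51819,-4.01979) → ×s → (-1.76274,-2.81385) → (-1.76,-2.81)
v5: (2,4.5) → rotate → (1.31910,-4.74447) → ×s → (0.92337,-3.32113) → (0.92,-3.32)
v6: (1,5) → rotate → (2.40877,-4.49420) → ×s → (1.68614,-3.14594) → (1.69,-3.15)
v7: (-2.5,4.5) → rotate → (4.79141,-1.88212) → ×s → (3.35399,-1.31748) → (3.35,-1.32)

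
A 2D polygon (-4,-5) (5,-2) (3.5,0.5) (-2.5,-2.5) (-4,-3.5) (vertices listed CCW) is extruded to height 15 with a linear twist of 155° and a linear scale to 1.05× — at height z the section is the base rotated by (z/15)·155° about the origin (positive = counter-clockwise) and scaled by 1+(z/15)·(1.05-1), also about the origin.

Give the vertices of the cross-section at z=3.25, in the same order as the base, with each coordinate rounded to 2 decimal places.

Cross-section at z=3.25: (-0.57,-6.45) (5.33,1.11) (2.67,2.38) (-0.71,-3.50) (-1.41,-5.18)

t = z/height = 3.25/15 = 0.216667
s = 1 + (scale-1)·z/height = 1 + (1.05-1)·3.25/15 = 1.010833
θ = twist·z/height = 155°·3.25/15 = 33.5833° = 0.586140 rad
cos θ = 0.833082, sin θ = 0.553149 (intermediates below are computed at full precision and shown rounded to 5 d.p.)
v1: (-4,-5) → rotate → (-0.56658,-6.37801) → ×s → (-0.57272,-6.44710) → (-0.57,-6.45)
v2: (5,-2) → rotate → (5.27171,1.09958) → ×s → (5.32882,1.11149) → (5.33,1.11)
v3: (3.5,0.5) → rotate → (2.63921,2.35256) → ×s → (2.66780,2.37805) → (2.67,2.38)
v4: (-2.5,-2.5) → rotate → (-0.69983,-3.46558) → ×s → (-0.70741,-3.50312) → (-0.71,-3.50)
v5: (-4,-3.5) → rotate → (-1.39631,-5.12838) → ×s → (-1.41143,-5.18394) → (-1.41,-5.18)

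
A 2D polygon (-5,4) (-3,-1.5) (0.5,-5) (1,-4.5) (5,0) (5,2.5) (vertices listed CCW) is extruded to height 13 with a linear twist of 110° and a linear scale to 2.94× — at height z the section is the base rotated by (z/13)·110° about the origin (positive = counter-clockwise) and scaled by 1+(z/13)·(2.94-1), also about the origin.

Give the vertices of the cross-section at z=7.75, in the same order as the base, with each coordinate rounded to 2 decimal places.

t = z/height = 7.75/13 = 0.596154
s = 1 + (scale-1)·z/height = 1 + (2.94-1)·7.75/13 = 2.156538
θ = twist·z/height = 110°·7.75/13 = 65.5769° = 1.144533 rad
cos θ = 0.413471, sin θ = 0.910517 (intermediates below are computed at full precision and shown rounded to 5 d.p.)
v1: (-5,4) → rotate → (-5.70942,-2.89870) → ×s → (-12.31259,-6.25116) → (-12.31,-6.25)
v2: (-3,-1.5) → rotate → (0.12536,-3.35176) → ×s → (0.27035,-7.22820) → (0.27,-7.23)
v3: (0.5,-5) → rotate → (4.75932,-1.61210) → ×s → (10.26366,-3.47655) → (10.26,-3.48)
v4: (1,-4.5) → rotate → (4.51080,-0.95010) → ×s → (9.72771,-2.04893) → (9.73,-2.05)
v5: (5,0) → rotate → (2.06736,4.55259) → ×s → (4.45833,9.81783) → (4.46,9.82)
v6: (5,2.5) → rotate → (-0.20894,5.58626) → ×s → (-0.45058,12.04699) → (-0.45,12.05)

Cross-section at z=7.75: (-12.31,-6.25) (0.27,-7.23) (10.26,-3.48) (9.73,-2.05) (4.46,9.82) (-0.45,12.05)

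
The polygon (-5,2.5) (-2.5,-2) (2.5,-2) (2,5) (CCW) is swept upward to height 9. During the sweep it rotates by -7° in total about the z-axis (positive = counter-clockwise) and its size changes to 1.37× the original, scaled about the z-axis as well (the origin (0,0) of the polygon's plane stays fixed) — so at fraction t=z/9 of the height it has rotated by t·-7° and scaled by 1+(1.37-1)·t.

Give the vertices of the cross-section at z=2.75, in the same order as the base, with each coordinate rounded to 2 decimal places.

Cross-section at z=2.75: (-5.46,2.99) (-2.86,-2.12) (2.70,-2.33) (2.43,5.48)

t = z/height = 2.75/9 = 0.305556
s = 1 + (scale-1)·z/height = 1 + (1.37-1)·2.75/9 = 1.113056
θ = twist·z/height = -7°·2.75/9 = -2.1389° = -0.037331 rad
cos θ = 0.999303, sin θ = -0.037322 (intermediates below are computed at full precision and shown rounded to 5 d.p.)
v1: (-5,2.5) → rotate → (-4.90321,2.68487) → ×s → (-5.45755,2.98841) → (-5.46,2.99)
v2: (-2.5,-2) → rotate → (-2.57290,-1.90530) → ×s → (-2.86378,-2.12071) → (-2.86,-2.12)
v3: (2.5,-2) → rotate → (2.42361,-2.09191) → ×s → (2.69762,-2.32841) → (2.70,-2.33)
v4: (2,5) → rotate → (2.18522,4.92187) → ×s → (2.43227,5.47832) → (2.43,5.48)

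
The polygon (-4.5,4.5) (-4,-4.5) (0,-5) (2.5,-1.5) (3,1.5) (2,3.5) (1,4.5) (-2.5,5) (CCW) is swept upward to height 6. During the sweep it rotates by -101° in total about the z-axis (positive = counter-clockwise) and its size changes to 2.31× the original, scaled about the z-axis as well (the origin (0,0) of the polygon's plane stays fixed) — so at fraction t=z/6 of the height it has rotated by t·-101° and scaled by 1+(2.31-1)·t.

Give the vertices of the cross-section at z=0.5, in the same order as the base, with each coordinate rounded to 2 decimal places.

t = z/height = 0.5/6 = 0.0833333
s = 1 + (scale-1)·z/height = 1 + (2.31-1)·0.5/6 = 1.109167
θ = twist·z/height = -101°·0.5/6 = -8.4167° = -0.146899 rad
cos θ = 0.989230, sin θ = -0.146371 (intermediates below are computed at full precision and shown rounded to 5 d.p.)
v1: (-4.5,4.5) → rotate → (-3.79287,5.11020) → ×s → (-4.20692,5.66807) → (-4.21,5.67)
v2: (-4,-4.5) → rotate → (-4.61559,-3.86605) → ×s → (-5.11946,-4.28809) → (-5.12,-4.29)
v3: (0,-5) → rotate → (-0.73185,-4.94615) → ×s → (-0.81175,-5.48610) → (-0.81,-5.49)
v4: (2.5,-1.5) → rotate → (2.25352,-1.84977) → ×s → (2.49953,-2.05171) → (2.50,-2.05)
v5: (3,1.5) → rotate → (3.18725,1.04473) → ×s → (3.53519,1.15878) → (3.54,1.16)
v6: (2,3.5) → rotate → (2.49076,3.16956) → ×s → (2.76267,3.51557) → (2.76,3.52)
v7: (1,4.5) → rotate → (1.64790,4.30516) → ×s → (1.82779,4.77514) → (1.83,4.78)
v8: (-2.5,5) → rotate → (-1.74122,5.31208) → ×s → (-1.93130,5.89198) → (-1.93,5.89)

Cross-section at z=0.5: (-4.21,5.67) (-5.12,-4.29) (-0.81,-5.49) (2.50,-2.05) (3.54,1.16) (2.76,3.52) (1.83,4.78) (-1.93,5.89)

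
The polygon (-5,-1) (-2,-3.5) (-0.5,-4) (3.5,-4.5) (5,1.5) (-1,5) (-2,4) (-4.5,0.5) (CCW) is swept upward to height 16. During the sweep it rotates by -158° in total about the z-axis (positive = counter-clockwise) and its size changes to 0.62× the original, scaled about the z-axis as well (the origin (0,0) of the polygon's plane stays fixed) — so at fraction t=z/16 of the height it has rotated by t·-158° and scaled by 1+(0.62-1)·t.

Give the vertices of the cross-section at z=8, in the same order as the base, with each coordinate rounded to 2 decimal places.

Cross-section at z=8: (-1.57,3.82) (-3.09,1.05) (-3.26,-0.22) (-3.04,-3.48) (1.97,-3.74) (3.82,1.57) (2.87,2.21) (-0.30,3.66)

t = z/height = 8/16 = 0.5
s = 1 + (scale-1)·z/height = 1 + (0.62-1)·8/16 = 0.810000
θ = twist·z/height = -158°·8/16 = -79.0000° = -1.378810 rad
cos θ = 0.190809, sin θ = -0.981627 (intermediates below are computed at full precision and shown rounded to 5 d.p.)
v1: (-5,-1) → rotate → (-1.93567,4.71733) → ×s → (-1.56789,3.82103) → (-1.57,3.82)
v2: (-2,-3.5) → rotate → (-3.81731,1.29542) → ×s → (-3.09202,1.04929) → (-3.09,1.05)
v3: (-0.5,-4) → rotate → (-4.02191,-0.27242) → ×s → (-3.25775,-0.22066) → (-3.26,-0.22)
v4: (3.5,-4.5) → rotate → (-3.74949,-4.29434) → ×s → (-3.03709,-3.47841) → (-3.04,-3.48)
v5: (5,1.5) → rotate → (2.42649,-4.62192) → ×s → (1.96545,-3.74376) → (1.97,-3.74)
v6: (-1,5) → rotate → (4.71733,1.93567) → ×s → (3.82103,1.56789) → (3.82,1.57)
v7: (-2,4) → rotate → (3.54489,2.72649) → ×s → (2.87136,2.20846) → (2.87,2.21)
v8: (-4.5,0.5) → rotate → (-0.36783,4.51273) → ×s → (-0.29794,3.65531) → (-0.30,3.66)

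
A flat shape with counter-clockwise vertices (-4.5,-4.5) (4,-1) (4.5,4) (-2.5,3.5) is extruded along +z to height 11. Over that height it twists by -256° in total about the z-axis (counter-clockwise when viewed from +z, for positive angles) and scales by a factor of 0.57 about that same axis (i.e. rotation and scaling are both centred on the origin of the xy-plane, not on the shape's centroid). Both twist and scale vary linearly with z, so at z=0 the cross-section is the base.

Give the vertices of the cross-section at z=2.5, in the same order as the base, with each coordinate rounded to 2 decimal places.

Cross-section at z=2.5: (-5.59,1.31) (1.14,-3.54) (5.21,-1.55) (1.49,3.58)

t = z/height = 2.5/11 = 0.227273
s = 1 + (scale-1)·z/height = 1 + (0.57-1)·2.5/11 = 0.902273
θ = twist·z/height = -256°·2.5/11 = -58.1818° = -1.015464 rad
cos θ = 0.527225, sin θ = -0.849725 (intermediates below are computed at full precision and shown rounded to 5 d.p.)
v1: (-4.5,-4.5) → rotate → (-6.19628,1.45125) → ×s → (-5.59073,1.30942) → (-5.59,1.31)
v2: (4,-1) → rotate → (1.25918,-3.92613) → ×s → (1.13612,-3.54244) → (1.14,-3.54)
v3: (4.5,4) → rotate → (5.77142,-1.71486) → ×s → (5.20739,-1.54727) → (5.21,-1.55)
v4: (-2.5,3.5) → rotate → (1.65598,3.96960) → ×s → (1.49414,3.58166) → (1.49,3.58)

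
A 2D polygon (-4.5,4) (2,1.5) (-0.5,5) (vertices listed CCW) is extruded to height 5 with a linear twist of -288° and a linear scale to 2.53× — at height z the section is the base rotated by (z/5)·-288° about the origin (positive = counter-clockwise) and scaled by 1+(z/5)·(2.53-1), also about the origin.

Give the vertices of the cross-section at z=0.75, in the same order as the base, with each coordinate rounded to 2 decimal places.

t = z/height = 0.75/5 = 0.15
s = 1 + (scale-1)·z/height = 1 + (2.53-1)·0.75/5 = 1.229500
θ = twist·z/height = -288°·0.75/5 = -43.2000° = -0.753982 rad
cos θ = 0.728969, sin θ = -0.684547 (intermediates below are computed at full precision and shown rounded to 5 d.p.)
v1: (-4.5,4) → rotate → (-0.54217,5.99634) → ×s → (-0.66660,7.37250) → (-0.67,7.37)
v2: (2,1.5) → rotate → (2.48476,-0.27564) → ×s → (3.05501,-0.33890) → (3.06,-0.34)
v3: (-0.5,5) → rotate → (3.05825,3.98712) → ×s → (3.76012,4.90216) → (3.76,4.90)

Cross-section at z=0.75: (-0.67,7.37) (3.06,-0.34) (3.76,4.90)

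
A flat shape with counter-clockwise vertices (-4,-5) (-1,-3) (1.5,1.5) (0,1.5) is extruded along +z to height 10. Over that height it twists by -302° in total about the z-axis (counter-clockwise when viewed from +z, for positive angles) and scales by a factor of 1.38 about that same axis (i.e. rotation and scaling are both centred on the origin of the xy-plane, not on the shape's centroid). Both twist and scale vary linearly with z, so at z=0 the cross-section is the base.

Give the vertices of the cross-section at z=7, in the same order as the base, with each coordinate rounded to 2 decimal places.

t = z/height = 7/10 = 0.7
s = 1 + (scale-1)·z/height = 1 + (1.38-1)·7/10 = 1.266000
θ = twist·z/height = -302°·7/10 = -211.4000° = -3.689626 rad
cos θ = -0.853551, sin θ = 0.521010 (intermediates below are computed at full precision and shown rounded to 5 d.p.)
v1: (-4,-5) → rotate → (6.01925,2.18372) → ×s → (7.62037,2.76458) → (7.62,2.76)
v2: (-1,-3) → rotate → (2.41658,2.03964) → ×s → (3.05939,2.58219) → (3.06,2.58)
v3: (1.5,1.5) → rotate → (-2.06184,-0.49881) → ×s → (-2.61029,-0.63150) → (-2.61,-0.63)
v4: (0,1.5) → rotate → (-0.78151,-1.28033) → ×s → (-0.98940,-1.62089) → (-0.99,-1.62)

Cross-section at z=7: (7.62,2.76) (3.06,2.58) (-2.61,-0.63) (-0.99,-1.62)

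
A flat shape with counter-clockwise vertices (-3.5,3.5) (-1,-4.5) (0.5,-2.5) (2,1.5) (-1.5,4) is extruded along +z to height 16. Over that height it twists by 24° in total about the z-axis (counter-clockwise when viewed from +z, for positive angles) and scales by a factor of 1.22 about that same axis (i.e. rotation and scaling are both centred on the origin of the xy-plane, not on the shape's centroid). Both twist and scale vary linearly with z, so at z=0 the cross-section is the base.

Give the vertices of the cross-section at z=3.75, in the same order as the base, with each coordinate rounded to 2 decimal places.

t = z/height = 3.75/16 = 0.234375
s = 1 + (scale-1)·z/height = 1 + (1.22-1)·3.75/16 = 1.051563
θ = twist·z/height = 24°·3.75/16 = 5.6250° = 0.098175 rad
cos θ = 0.995185, sin θ = 0.098017 (intermediates below are computed at full precision and shown rounded to 5 d.p.)
v1: (-3.5,3.5) → rotate → (-3.82621,3.14009) → ×s → (-4.02350,3.30200) → (-4.02,3.30)
v2: (-1,-4.5) → rotate → (-0.55411,-4.57635) → ×s → (-0.58268,-4.81232) → (-0.58,-4.81)
v3: (0.5,-2.5) → rotate → (0.74264,-2.43895) → ×s → (0.78093,-2.56471) → (0.78,-2.56)
v4: (2,1.5) → rotate → (1.84334,1.68881) → ×s → (1.93839,1.77589) → (1.94,1.78)
v5: (-1.5,4) → rotate → (-1.88485,3.83371) → ×s → (-1.98203,4.03139) → (-1.98,4.03)

Cross-section at z=3.75: (-4.02,3.30) (-0.58,-4.81) (0.78,-2.56) (1.94,1.78) (-1.98,4.03)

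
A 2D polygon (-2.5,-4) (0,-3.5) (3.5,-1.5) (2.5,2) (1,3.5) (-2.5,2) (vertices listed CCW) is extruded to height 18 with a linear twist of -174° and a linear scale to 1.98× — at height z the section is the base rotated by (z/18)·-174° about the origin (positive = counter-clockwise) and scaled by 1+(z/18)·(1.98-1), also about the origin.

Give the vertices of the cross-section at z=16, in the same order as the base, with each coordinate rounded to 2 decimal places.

t = z/height = 16/18 = 0.888889
s = 1 + (scale-1)·z/height = 1 + (1.98-1)·16/18 = 1.871111
θ = twist·z/height = -174°·16/18 = -154.6667° = -2.699443 rad
cos θ = -0.903834, sin θ = -0.427884 (intermediates below are computed at full precision and shown rounded to 5 d.p.)
v1: (-2.5,-4) → rotate → (0.54805,4.68504) → ×s → (1.02546,8.76624) → (1.03,8.77)
v2: (0,-3.5) → rotate → (-1.49759,3.16342) → ×s → (-2.80216,5.91911) → (-2.80,5.92)
v3: (3.5,-1.5) → rotate → (-3.80524,-0.14184) → ×s → (-7.12003,-0.26540) → (-7.12,-0.27)
v4: (2.5,2) → rotate → (-1.40382,-2.87738) → ×s → (-2.62670,-5.38389) → (-2.63,-5.38)
v5: (1,3.5) → rotate → (0.59376,-3.59130) → ×s → (1.11099,-6.71973) → (1.11,-6.72)
v6: (-2.5,2) → rotate → (3.11535,-0.73796) → ×s → (5.82917,-1.38080) → (5.83,-1.38)

Cross-section at z=16: (1.03,8.77) (-2.80,5.92) (-7.12,-0.27) (-2.63,-5.38) (1.11,-6.72) (5.83,-1.38)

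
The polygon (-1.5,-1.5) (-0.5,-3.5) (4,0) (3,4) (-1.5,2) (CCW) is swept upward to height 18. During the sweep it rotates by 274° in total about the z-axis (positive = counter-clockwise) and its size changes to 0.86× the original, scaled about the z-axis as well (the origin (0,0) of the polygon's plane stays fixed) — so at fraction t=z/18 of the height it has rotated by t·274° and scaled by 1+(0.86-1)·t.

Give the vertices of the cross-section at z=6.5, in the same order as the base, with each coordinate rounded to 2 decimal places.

t = z/height = 6.5/18 = 0.361111
s = 1 + (scale-1)·z/height = 1 + (0.86-1)·6.5/18 = 0.949444
θ = twist·z/height = 274°·6.5/18 = 98.9444° = 1.726906 rad
cos θ = -0.155477, sin θ = 0.987840 (intermediates below are computed at full precision and shown rounded to 5 d.p.)
v1: (-1.5,-1.5) → rotate → (1.71497,-1.24854) → ×s → (1.62827,-1.18542) → (1.63,-1.19)
v2: (-0.5,-3.5) → rotate → (3.53518,0.05025) → ×s → (3.35645,0.04771) → (3.36,0.05)
v3: (4,0) → rotate → (-0.62191,3.95136) → ×s → (-0.59047,3.75160) → (-0.59,3.75)
v4: (3,4) → rotate → (-4.41779,2.34161) → ×s → (-4.19444,2.22323) → (-4.19,2.22)
v5: (-1.5,2) → rotate → (-1.74246,-1.79271) → ×s → (-1.65437,-1.70208) → (-1.65,-1.70)

Cross-section at z=6.5: (1.63,-1.19) (3.36,0.05) (-0.59,3.75) (-4.19,2.22) (-1.65,-1.70)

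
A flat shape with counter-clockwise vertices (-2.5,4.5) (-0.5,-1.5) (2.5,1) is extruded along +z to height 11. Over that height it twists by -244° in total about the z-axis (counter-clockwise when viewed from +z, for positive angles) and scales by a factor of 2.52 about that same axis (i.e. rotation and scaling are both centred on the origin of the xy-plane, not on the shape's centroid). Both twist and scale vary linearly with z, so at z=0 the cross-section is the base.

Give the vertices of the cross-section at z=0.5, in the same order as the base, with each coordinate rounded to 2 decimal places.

t = z/height = 0.5/11 = 0.0454545
s = 1 + (scale-1)·z/height = 1 + (2.52-1)·0.5/11 = 1.069091
θ = twist·z/height = -244°·0.5/11 = -11.0909° = -0.193573 rad
cos θ = 0.981323, sin θ = -0.192366 (intermediates below are computed at full precision and shown rounded to 5 d.p.)
v1: (-2.5,4.5) → rotate → (-1.58766,4.89687) → ×s → (-1.69735,5.23520) → (-1.70,5.24)
v2: (-0.5,-1.5) → rotate → (-0.77921,-1.37580) → ×s → (-0.83305,-1.47086) → (-0.83,-1.47)
v3: (2.5,1) → rotate → (2.64567,0.50041) → ×s → (2.82847,0.53498) → (2.83,0.53)

Cross-section at z=0.5: (-1.70,5.24) (-0.83,-1.47) (2.83,0.53)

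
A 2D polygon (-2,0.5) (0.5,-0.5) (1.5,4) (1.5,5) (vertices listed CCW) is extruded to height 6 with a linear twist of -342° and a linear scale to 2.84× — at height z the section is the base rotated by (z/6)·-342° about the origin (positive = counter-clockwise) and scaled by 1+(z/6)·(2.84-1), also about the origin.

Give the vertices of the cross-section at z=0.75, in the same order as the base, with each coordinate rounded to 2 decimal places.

Cross-section at z=0.75: (-1.39,2.12) (0.03,-0.87) (4.69,2.36) (5.53,3.26)

t = z/height = 0.75/6 = 0.125
s = 1 + (scale-1)·z/height = 1 + (2.84-1)·0.75/6 = 1.230000
θ = twist·z/height = -342°·0.75/6 = -42.7500° = -0.746128 rad
cos θ = 0.734323, sin θ = -0.678801 (intermediates below are computed at full precision and shown rounded to 5 d.p.)
v1: (-2,0.5) → rotate → (-1.12924,1.72476) → ×s → (-1.38897,2.12146) → (-1.39,2.12)
v2: (0.5,-0.5) → rotate → (0.02776,-0.70656) → ×s → (0.03415,-0.86907) → (0.03,-0.87)
v3: (1.5,4) → rotate → (3.81669,1.91909) → ×s → (4.69452,2.36048) → (4.69,2.36)
v4: (1.5,5) → rotate → (4.49549,2.65341) → ×s → (5.52945,3.26370) → (5.53,3.26)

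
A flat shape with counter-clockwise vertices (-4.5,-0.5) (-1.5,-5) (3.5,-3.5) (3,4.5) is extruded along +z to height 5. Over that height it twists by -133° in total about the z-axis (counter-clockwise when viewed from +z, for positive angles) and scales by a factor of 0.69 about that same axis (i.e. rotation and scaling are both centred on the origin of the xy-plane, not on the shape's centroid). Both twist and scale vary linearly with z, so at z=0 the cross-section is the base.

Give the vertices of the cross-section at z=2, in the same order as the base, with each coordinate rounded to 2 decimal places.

t = z/height = 2/5 = 0.4
s = 1 + (scale-1)·z/height = 1 + (0.69-1)·2/5 = 0.876000
θ = twist·z/height = -133°·2/5 = -53.2000° = -0.928515 rad
cos θ = 0.599024, sin θ = -0.800731 (intermediates below are computed at full precision and shown rounded to 5 d.p.)
v1: (-4.5,-0.5) → rotate → (-3.09597,3.30378) → ×s → (-2.71207,2.89411) → (-2.71,2.89)
v2: (-1.5,-5) → rotate → (-4.90219,-1.79402) → ×s → (-4.29432,-1.57156) → (-4.29,-1.57)
v3: (3.5,-3.5) → rotate → (-0.70598,-4.89914) → ×s → (-0.61844,-4.29165) → (-0.62,-4.29)
v4: (3,4.5) → rotate → (5.40036,0.29341) → ×s → (4.73072,0.25703) → (4.73,0.26)

Cross-section at z=2: (-2.71,2.89) (-4.29,-1.57) (-0.62,-4.29) (4.73,0.26)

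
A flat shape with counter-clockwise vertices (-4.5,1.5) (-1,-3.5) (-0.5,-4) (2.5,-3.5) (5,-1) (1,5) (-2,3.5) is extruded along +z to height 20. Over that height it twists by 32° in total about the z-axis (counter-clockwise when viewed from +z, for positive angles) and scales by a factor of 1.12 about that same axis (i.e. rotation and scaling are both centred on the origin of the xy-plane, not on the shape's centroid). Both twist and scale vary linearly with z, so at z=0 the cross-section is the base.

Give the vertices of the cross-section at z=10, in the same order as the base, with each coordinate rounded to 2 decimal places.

t = z/height = 10/20 = 0.5
s = 1 + (scale-1)·z/height = 1 + (1.12-1)·10/20 = 1.060000
θ = twist·z/height = 32°·10/20 = 16.0000° = 0.279253 rad
cos θ = 0.961262, sin θ = 0.275637 (intermediates below are computed at full precision and shown rounded to 5 d.p.)
v1: (-4.5,1.5) → rotate → (-4.73913,0.20152) → ×s → (-5.02348,0.21362) → (-5.02,0.21)
v2: (-1,-3.5) → rotate → (0.00347,-3.64005) → ×s → (0.00368,-3.85846) → (0.00,-3.86)
v3: (-0.5,-4) → rotate → (0.62192,-3.98287) → ×s → (0.65923,-4.22184) → (0.66,-4.22)
v4: (2.5,-3.5) → rotate → (3.36788,-2.67532) → ×s → (3.56996,-2.83584) → (3.57,-2.84)
v5: (5,-1) → rotate → (5.08195,0.41693) → ×s → (5.38686,0.44194) → (5.39,0.44)
v6: (1,5) → rotate → (-0.41693,5.08195) → ×s → (-0.44194,5.38686) → (-0.44,5.39)
v7: (-2,3.5) → rotate → (-2.88725,2.81314) → ×s → (-3.06049,2.98193) → (-3.06,2.98)

Cross-section at z=10: (-5.02,0.21) (0.00,-3.86) (0.66,-4.22) (3.57,-2.84) (5.39,0.44) (-0.44,5.39) (-3.06,2.98)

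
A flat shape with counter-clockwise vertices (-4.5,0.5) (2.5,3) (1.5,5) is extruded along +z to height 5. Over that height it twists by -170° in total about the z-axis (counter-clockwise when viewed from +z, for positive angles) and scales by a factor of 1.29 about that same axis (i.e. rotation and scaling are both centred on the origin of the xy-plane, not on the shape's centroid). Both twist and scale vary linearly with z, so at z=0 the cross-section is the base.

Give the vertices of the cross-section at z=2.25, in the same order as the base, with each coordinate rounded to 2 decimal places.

Cross-section at z=2.25: (-0.64,5.08) (3.96,-1.96) (5.89,-0.33)

t = z/height = 2.25/5 = 0.45
s = 1 + (scale-1)·z/height = 1 + (1.29-1)·2.25/5 = 1.130500
θ = twist·z/height = -170°·2.25/5 = -76.5000° = -1.335177 rad
cos θ = 0.233445, sin θ = -0.972370 (intermediates below are computed at full precision and shown rounded to 5 d.p.)
v1: (-4.5,0.5) → rotate → (-0.56432,4.49239) → ×s → (-0.63796,5.07864) → (-0.64,5.08)
v2: (2.5,3) → rotate → (3.50072,-1.73059) → ×s → (3.95757,-1.95643) → (3.96,-1.96)
v3: (1.5,5) → rotate → (5.21202,-0.29133) → ×s → (5.89219,-0.32935) → (5.89,-0.33)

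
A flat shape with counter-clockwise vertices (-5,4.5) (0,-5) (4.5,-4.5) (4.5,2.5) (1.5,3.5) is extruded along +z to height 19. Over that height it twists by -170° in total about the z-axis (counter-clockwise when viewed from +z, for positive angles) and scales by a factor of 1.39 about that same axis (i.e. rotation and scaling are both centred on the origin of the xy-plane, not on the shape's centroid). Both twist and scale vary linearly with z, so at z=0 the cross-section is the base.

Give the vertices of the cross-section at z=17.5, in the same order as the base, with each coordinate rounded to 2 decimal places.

Cross-section at z=17.5: (8.67,-2.91) (-2.70,6.24) (-8.04,3.18) (-4.26,-5.55) (0.02,-5.18)

t = z/height = 17.5/19 = 0.921053
s = 1 + (scale-1)·z/height = 1 + (1.39-1)·17.5/19 = 1.359211
θ = twist·z/height = -170°·17.5/19 = -156.5789° = -2.732818 rad
cos θ = -0.917609, sin θ = -0.397485 (intermediates below are computed at full precision and shown rounded to 5 d.p.)
v1: (-5,4.5) → rotate → (6.37673,-2.14181) → ×s → (8.66731,-2.91118) → (8.67,-2.91)
v2: (0,-5) → rotate → (-1.98743,4.58804) → ×s → (-2.70133,6.23612) → (-2.70,6.24)
v3: (4.5,-4.5) → rotate → (-5.91792,2.34056) → ×s → (-8.04370,3.18131) → (-8.04,3.18)
v4: (4.5,2.5) → rotate → (-3.13553,-4.08270) → ×s → (-4.26184,-5.54925) → (-4.26,-5.55)
v5: (1.5,3.5) → rotate → (0.01478,-3.80786) → ×s → (0.02010,-5.17568) → (0.02,-5.18)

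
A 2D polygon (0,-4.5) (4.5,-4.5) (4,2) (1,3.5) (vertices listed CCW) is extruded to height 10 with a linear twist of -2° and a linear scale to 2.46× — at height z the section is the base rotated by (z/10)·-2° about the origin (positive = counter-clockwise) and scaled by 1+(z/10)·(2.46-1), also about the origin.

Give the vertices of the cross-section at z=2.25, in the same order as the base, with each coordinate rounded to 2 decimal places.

Cross-section at z=2.25: (-0.05,-5.98) (5.93,-6.03) (5.33,2.62) (1.36,4.64)

t = z/height = 2.25/10 = 0.225
s = 1 + (scale-1)·z/height = 1 + (2.46-1)·2.25/10 = 1.328500
θ = twist·z/height = -2°·2.25/10 = -0.4500° = -0.007854 rad
cos θ = 0.999969, sin θ = -0.007854 (intermediates below are computed at full precision and shown rounded to 5 d.p.)
v1: (0,-4.5) → rotate → (-0.03534,-4.49986) → ×s → (-0.04695,-5.97807) → (-0.05,-5.98)
v2: (4.5,-4.5) → rotate → (4.46452,-4.53520) → ×s → (5.93111,-6.02502) → (5.93,-6.03)
v3: (4,2) → rotate → (4.01558,1.96852) → ×s → (5.33470,2.61518) → (5.33,2.62)
v4: (1,3.5) → rotate → (1.02746,3.49204) → ×s → (1.36498,4.63917) → (1.36,4.64)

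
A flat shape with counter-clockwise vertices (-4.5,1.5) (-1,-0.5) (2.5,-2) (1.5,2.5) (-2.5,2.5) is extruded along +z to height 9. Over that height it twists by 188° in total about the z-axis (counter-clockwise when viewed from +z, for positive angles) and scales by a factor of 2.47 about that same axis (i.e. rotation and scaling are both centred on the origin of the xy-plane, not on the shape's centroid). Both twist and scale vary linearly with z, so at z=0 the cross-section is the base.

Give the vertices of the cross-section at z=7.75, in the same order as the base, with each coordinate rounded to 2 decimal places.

t = z/height = 7.75/9 = 0.861111
s = 1 + (scale-1)·z/height = 1 + (2.47-1)·7.75/9 = 2.265833
θ = twist·z/height = 188°·7.75/9 = 161.8889° = 2.825494 rad
cos θ = -0.950455, sin θ = 0.310861 (intermediates below are computed at full precision and shown rounded to 5 d.p.)
v1: (-4.5,1.5) → rotate → (3.81076,-2.82456) → ×s → (8.63454,-6.39997) → (8.63,-6.40)
v2: (-1,-0.5) → rotate → (1.10589,0.16437) → ×s → (2.50575,0.37243) → (2.51,0.37)
v3: (2.5,-2) → rotate → (-1.75442,2.67806) → ×s → (-3.97522,6.06804) → (-3.98,6.07)
v4: (1.5,2.5) → rotate → (-2.20284,-1.90985) → ×s → (-4.99126,-4.32740) → (-4.99,-4.33)
v5: (-2.5,2.5) → rotate → (1.59899,-3.15329) → ×s → (3.62304,-7.14483) → (3.62,-7.14)

Cross-section at z=7.75: (8.63,-6.40) (2.51,0.37) (-3.98,6.07) (-4.99,-4.33) (3.62,-7.14)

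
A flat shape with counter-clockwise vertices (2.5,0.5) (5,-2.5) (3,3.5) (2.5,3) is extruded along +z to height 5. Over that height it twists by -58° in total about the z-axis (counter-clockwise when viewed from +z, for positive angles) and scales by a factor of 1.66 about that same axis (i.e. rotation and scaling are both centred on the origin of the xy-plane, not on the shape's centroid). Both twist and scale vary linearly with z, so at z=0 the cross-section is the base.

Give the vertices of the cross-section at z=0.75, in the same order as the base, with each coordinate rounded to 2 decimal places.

t = z/height = 0.75/5 = 0.15
s = 1 + (scale-1)·z/height = 1 + (1.66-1)·0.75/5 = 1.099000
θ = twist·z/height = -58°·0.75/5 = -8.7000° = -0.151844 rad
cos θ = 0.988494, sin θ = -0.151261 (intermediates below are computed at full precision and shown rounded to 5 d.p.)
v1: (2.5,0.5) → rotate → (2.54687,0.11609) → ×s → (2.79900,0.12759) → (2.80,0.13)
v2: (5,-2.5) → rotate → (4.56432,-3.22754) → ×s → (5.01618,-3.54707) → (5.02,-3.55)
v3: (3,3.5) → rotate → (3.49489,3.00595) → ×s → (3.84089,3.30353) → (3.84,3.30)
v4: (2.5,3) → rotate → (2.92502,2.58733) → ×s → (3.21459,2.84348) → (3.21,2.84)

Cross-section at z=0.75: (2.80,0.13) (5.02,-3.55) (3.84,3.30) (3.21,2.84)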